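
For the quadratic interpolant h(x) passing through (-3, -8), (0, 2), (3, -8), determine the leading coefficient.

-10/9

Build the Lagrange basis polynomials:
L_0(x) = x(x - 3) / [18] = (1/18)x^2 - (1/6)x
L_1(x) = (x + 3)(x - 3) / [-9] = -(1/9)x^2 + 1
L_2(x) = (x + 3)x / [18] = (1/18)x^2 + (1/6)x
h(x) = (-8)·L_0 + 2·L_1 + (-8)·L_2
Only the coefficient of x^2 is needed; take it from each L_i and combine:
(-8)·(1/18) + 2·(-1/9) + (-8)·(1/18) = -10/9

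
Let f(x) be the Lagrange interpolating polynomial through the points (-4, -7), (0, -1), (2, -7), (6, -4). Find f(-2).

Evaluate each Lagrange basis at x = -2:
L_0(-2) = (-2)·(-4)·(-8)/[(-4)·(-6)·(-10)] = 4/15
L_1(-2) = (2)·(-4)·(-8)/[(4)·(-2)·(-6)] = 4/3
L_2(-2) = (2)·(-2)·(-8)/[(6)·(2)·(-4)] = -2/3
L_3(-2) = (2)·(-2)·(-4)/[(10)·(6)·(4)] = 1/15
Sum: (-7)·(4/15) + (-1)·(4/3) + (-7)·(-2/3) + (-4)·(1/15) = 6/5

6/5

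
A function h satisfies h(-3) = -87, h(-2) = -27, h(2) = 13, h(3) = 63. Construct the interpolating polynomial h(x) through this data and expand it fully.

Build the Lagrange basis polynomials:
L_0(x) = (x + 2)(x - 2)(x - 3) / [-30] = -(1/30)x^3 + (1/10)x^2 + (2/15)x - 2/5
L_1(x) = (x + 3)(x - 2)(x - 3) / [20] = (1/20)x^3 - (1/10)x^2 - (9/20)x + 9/10
L_2(x) = (x + 3)(x + 2)(x - 3) / [-20] = -(1/20)x^3 - (1/10)x^2 + (9/20)x + 9/10
L_3(x) = (x + 3)(x + 2)(x - 2) / [30] = (1/30)x^3 + (1/10)x^2 - (2/15)x - 2/5
h(x) = (-87)·L_0 + (-27)·L_1 + 13·L_2 + 63·L_3
  (-87)·L_0(x) = (29/10)x^3 - (87/10)x^2 - (58/5)x + 174/5
  (-27)·L_1(x) = -(27/20)x^3 + (27/10)x^2 + (243/20)x - 243/10
  13·L_2(x) = -(13/20)x^3 - (13/10)x^2 + (117/20)x + 117/10
  63·L_3(x) = (21/10)x^3 + (63/10)x^2 - (42/5)x - 126/5
Adding term by term: 3x^3 - x^2 - 2x - 3

h(x) = 3x^3 - x^2 - 2x - 3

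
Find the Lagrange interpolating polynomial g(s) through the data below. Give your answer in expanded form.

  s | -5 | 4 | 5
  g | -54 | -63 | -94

g(s) = -3s^2 - 4s + 1

L_0(s) = (s - 4)(s - 5) / [90] = (1/90)s^2 - (1/10)s + 2/9
L_1(s) = (s + 5)(s - 5) / [-9] = -(1/9)s^2 + 25/9
L_2(s) = (s + 5)(s - 4) / [10] = (1/10)s^2 + (1/10)s - 2
g(s) = (-54)·L_0 + (-63)·L_1 + (-94)·L_2
  (-54)·L_0(s) = -(3/5)s^2 + (27/5)s - 12
  (-63)·L_1(s) = 7s^2 - 175
  (-94)·L_2(s) = -(47/5)s^2 - (47/5)s + 188
Adding term by term: -3s^2 - 4s + 1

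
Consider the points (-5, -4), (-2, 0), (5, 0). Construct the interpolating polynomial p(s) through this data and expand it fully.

Build the Lagrange basis polynomials:
L_0(s) = (s + 2)(s - 5) / [30] = (1/30)s^2 - (1/10)s - 1/3
L_1(s) = (s + 5)(s - 5) / [-21] = -(1/21)s^2 + 25/21
L_2(s) = (s + 5)(s + 2) / [70] = (1/70)s^2 + (1/10)s + 1/7
p(s) = (-4)·L_0 + 0·L_1 + 0·L_2
  (-4)·L_0(s) = -(2/15)s^2 + (2/5)s + 4/3
  0·L_1(s) = 0
  0·L_2(s) = 0
Adding term by term: -(2/15)s^2 + (2/5)s + 4/3

p(s) = -(2/15)s^2 + (2/5)s + 4/3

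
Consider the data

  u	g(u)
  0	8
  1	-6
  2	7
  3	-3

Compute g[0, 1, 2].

27/2

g[0,1] = (-6 - 8) / (1 - 0) = -14
g[1,2] = (7 - (-6)) / (2 - 1) = 13
g[0,1,2] = (13 - (-14)) / (2 - 0) = 27/2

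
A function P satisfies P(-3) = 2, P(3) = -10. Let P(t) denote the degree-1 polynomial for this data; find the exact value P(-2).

0

Evaluate each Lagrange basis at t = -2:
L_0(-2) = (-5)/[(-6)] = 5/6
L_1(-2) = (1)/[(6)] = 1/6
Sum: 2·(5/6) + (-10)·(1/6) = 0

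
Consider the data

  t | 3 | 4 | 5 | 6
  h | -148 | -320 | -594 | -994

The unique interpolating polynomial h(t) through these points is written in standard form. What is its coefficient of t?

-3

Build the Lagrange basis polynomials:
L_0(t) = (t - 4)(t - 5)(t - 6) / [-6] = -(1/6)t^3 + (5/2)t^2 - (37/3)t + 20
L_1(t) = (t - 3)(t - 5)(t - 6) / [2] = (1/2)t^3 - 7t^2 + (63/2)t - 45
L_2(t) = (t - 3)(t - 4)(t - 6) / [-2] = -(1/2)t^3 + (13/2)t^2 - 27t + 36
L_3(t) = (t - 3)(t - 4)(t - 5) / [6] = (1/6)t^3 - 2t^2 + (47/6)t - 10
h(t) = (-148)·L_0 + (-320)·L_1 + (-594)·L_2 + (-994)·L_3
Only the coefficient of t is needed; take it from each L_i and combine:
(-148)·(-37/3) + (-320)·(63/2) + (-594)·(-27) + (-994)·(47/6) = -3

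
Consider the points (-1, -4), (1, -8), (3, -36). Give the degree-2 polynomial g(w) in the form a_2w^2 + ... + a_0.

L_0(w) = (w - 1)(w - 3) / [8] = (1/8)w^2 - (1/2)w + 3/8
L_1(w) = (w + 1)(w - 3) / [-4] = -(1/4)w^2 + (1/2)w + 3/4
L_2(w) = (w + 1)(w - 1) / [8] = (1/8)w^2 - 1/8
g(w) = (-4)·L_0 + (-8)·L_1 + (-36)·L_2
  (-4)·L_0(w) = -(1/2)w^2 + 2w - 3/2
  (-8)·L_1(w) = 2w^2 - 4w - 6
  (-36)·L_2(w) = -(9/2)w^2 + 9/2
Adding term by term: -3w^2 - 2w - 3

g(w) = -3w^2 - 2w - 3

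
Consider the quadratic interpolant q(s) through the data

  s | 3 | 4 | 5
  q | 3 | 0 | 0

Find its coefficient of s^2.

3/2

Build the Lagrange basis polynomials:
L_0(s) = (s - 4)(s - 5) / [2] = (1/2)s^2 - (9/2)s + 10
L_1(s) = (s - 3)(s - 5) / [-1] = -s^2 + 8s - 15
L_2(s) = (s - 3)(s - 4) / [2] = (1/2)s^2 - (7/2)s + 6
q(s) = 3·L_0 + 0·L_1 + 0·L_2
Only the coefficient of s^2 is needed; take it from each L_i and combine:
3·(1/2) + 0·(-1) + 0·(1/2) = 3/2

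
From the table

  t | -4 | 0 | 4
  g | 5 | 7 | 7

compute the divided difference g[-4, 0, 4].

g[-4,0] = (7 - 5) / (0 - (-4)) = 1/2
g[0,4] = (7 - 7) / (4 - 0) = 0
g[-4,0,4] = (0 - 1/2) / (4 - (-4)) = -1/16

-1/16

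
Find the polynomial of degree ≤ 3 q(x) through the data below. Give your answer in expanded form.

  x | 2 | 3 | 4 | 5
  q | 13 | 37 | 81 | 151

Build the Lagrange basis polynomials:
L_0(x) = (x - 3)(x - 4)(x - 5) / [-6] = -(1/6)x^3 + 2x^2 - (47/6)x + 10
L_1(x) = (x - 2)(x - 4)(x - 5) / [2] = (1/2)x^3 - (11/2)x^2 + 19x - 20
L_2(x) = (x - 2)(x - 3)(x - 5) / [-2] = -(1/2)x^3 + 5x^2 - (31/2)x + 15
L_3(x) = (x - 2)(x - 3)(x - 4) / [6] = (1/6)x^3 - (3/2)x^2 + (13/3)x - 4
q(x) = 13·L_0 + 37·L_1 + 81·L_2 + 151·L_3
  13·L_0(x) = -(13/6)x^3 + 26x^2 - (611/6)x + 130
  37·L_1(x) = (37/2)x^3 - (407/2)x^2 + 703x - 740
  81·L_2(x) = -(81/2)x^3 + 405x^2 - (2511/2)x + 1215
  151·L_3(x) = (151/6)x^3 - (453/2)x^2 + (1963/3)x - 604
Adding term by term: x^3 + x^2 + 1

q(x) = x^3 + x^2 + 1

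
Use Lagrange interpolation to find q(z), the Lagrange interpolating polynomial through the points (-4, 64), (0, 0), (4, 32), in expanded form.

q(z) = 3z^2 - 4z

Build the Lagrange basis polynomials:
L_0(z) = z(z - 4) / [32] = (1/32)z^2 - (1/8)z
L_1(z) = (z + 4)(z - 4) / [-16] = -(1/16)z^2 + 1
L_2(z) = (z + 4)z / [32] = (1/32)z^2 + (1/8)z
q(z) = 64·L_0 + 0·L_1 + 32·L_2
  64·L_0(z) = 2z^2 - 8z
  0·L_1(z) = 0
  32·L_2(z) = z^2 + 4z
Adding term by term: 3z^2 - 4z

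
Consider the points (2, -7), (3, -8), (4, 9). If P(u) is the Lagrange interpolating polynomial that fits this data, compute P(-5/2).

881/4

L_0(-5/2) = (-11/2)·(-13/2)/[(-1)·(-2)] = 143/8
L_1(-5/2) = (-9/2)·(-13/2)/[(1)·(-1)] = -117/4
L_2(-5/2) = (-9/2)·(-11/2)/[(2)·(1)] = 99/8
Sum: (-7)·(143/8) + (-8)·(-117/4) + 9·(99/8) = 881/4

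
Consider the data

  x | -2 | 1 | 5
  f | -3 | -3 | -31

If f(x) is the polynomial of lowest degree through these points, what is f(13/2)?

-199/4

Evaluate each Lagrange basis at x = 13/2:
L_0(13/2) = (11/2)·(3/2)/[(-3)·(-7)] = 11/28
L_1(13/2) = (17/2)·(3/2)/[(3)·(-4)] = -17/16
L_2(13/2) = (17/2)·(11/2)/[(7)·(4)] = 187/112
Sum: (-3)·(11/28) + (-3)·(-17/16) + (-31)·(187/112) = -199/4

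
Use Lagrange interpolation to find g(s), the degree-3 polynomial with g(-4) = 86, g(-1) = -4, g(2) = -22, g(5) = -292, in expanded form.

g(s) = -2s^3 - 2s^2 + 2s - 2

Build the Lagrange basis polynomials:
L_0(s) = (s + 1)(s - 2)(s - 5) / [-162] = -(1/162)s^3 + (1/27)s^2 - (1/54)s - 5/81
L_1(s) = (s + 4)(s - 2)(s - 5) / [54] = (1/54)s^3 - (1/18)s^2 - (1/3)s + 20/27
L_2(s) = (s + 4)(s + 1)(s - 5) / [-54] = -(1/54)s^3 + (7/18)s + 10/27
L_3(s) = (s + 4)(s + 1)(s - 2) / [162] = (1/162)s^3 + (1/54)s^2 - (1/27)s - 4/81
g(s) = 86·L_0 + (-4)·L_1 + (-22)·L_2 + (-292)·L_3
  86·L_0(s) = -(43/81)s^3 + (86/27)s^2 - (43/27)s - 430/81
  (-4)·L_1(s) = -(2/27)s^3 + (2/9)s^2 + (4/3)s - 80/27
  (-22)·L_2(s) = (11/27)s^3 - (77/9)s - 220/27
  (-292)·L_3(s) = -(146/81)s^3 - (146/27)s^2 + (292/27)s + 1168/81
Adding term by term: -2s^3 - 2s^2 + 2s - 2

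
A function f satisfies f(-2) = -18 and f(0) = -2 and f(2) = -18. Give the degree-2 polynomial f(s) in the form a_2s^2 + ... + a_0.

Build the Lagrange basis polynomials:
L_0(s) = s(s - 2) / [8] = (1/8)s^2 - (1/4)s
L_1(s) = (s + 2)(s - 2) / [-4] = -(1/4)s^2 + 1
L_2(s) = (s + 2)s / [8] = (1/8)s^2 + (1/4)s
f(s) = (-18)·L_0 + (-2)·L_1 + (-18)·L_2
  (-18)·L_0(s) = -(9/4)s^2 + (9/2)s
  (-2)·L_1(s) = (1/2)s^2 - 2
  (-18)·L_2(s) = -(9/4)s^2 - (9/2)s
Adding term by term: -4s^2 - 2

f(s) = -4s^2 - 2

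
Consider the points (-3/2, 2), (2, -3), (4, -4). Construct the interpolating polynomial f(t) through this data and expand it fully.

Build the Lagrange basis polynomials:
L_0(t) = (t - 2)(t - 4) / [77/4] = (4/77)t^2 - (24/77)t + 32/77
L_1(t) = (t + 3/2)(t - 4) / [-7] = -(1/7)t^2 + (5/14)t + 6/7
L_2(t) = (t + 3/2)(t - 2) / [11] = (1/11)t^2 - (1/22)t - 3/11
f(t) = 2·L_0 + (-3)·L_1 + (-4)·L_2
  2·L_0(t) = (8/77)t^2 - (48/77)t + 64/77
  (-3)·L_1(t) = (3/7)t^2 - (15/14)t - 18/7
  (-4)·L_2(t) = -(4/11)t^2 + (2/11)t + 12/11
Adding term by term: (13/77)t^2 - (233/154)t - 50/77

f(t) = (13/77)t^2 - (233/154)t - 50/77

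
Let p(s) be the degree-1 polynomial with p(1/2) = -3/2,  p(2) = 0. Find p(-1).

Evaluate each Lagrange basis at s = -1:
L_0(-1) = (-3)/[(-3/2)] = 2
L_1(-1) = (-3/2)/[(3/2)] = -1
Sum: (-3/2)·(2) + 0 = -3

-3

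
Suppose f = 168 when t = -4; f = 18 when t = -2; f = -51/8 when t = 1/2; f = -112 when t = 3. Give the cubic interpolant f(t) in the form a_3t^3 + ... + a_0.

Build the Lagrange basis polynomials:
L_0(t) = (t + 2)(t - 1/2)(t - 3) / [-63] = -(1/63)t^3 + (1/42)t^2 + (11/126)t - 1/21
L_1(t) = (t + 4)(t - 1/2)(t - 3) / [25] = (1/25)t^3 + (1/50)t^2 - (1/2)t + 6/25
L_2(t) = (t + 4)(t + 2)(t - 3) / [-225/8] = -(8/225)t^3 - (8/75)t^2 + (16/45)t + 64/75
L_3(t) = (t + 4)(t + 2)(t - 1/2) / [175/2] = (2/175)t^3 + (11/175)t^2 + (2/35)t - 8/175
f(t) = 168·L_0 + 18·L_1 + (-51/8)·L_2 + (-112)·L_3
  168·L_0(t) = -(8/3)t^3 + 4t^2 + (44/3)t - 8
  18·L_1(t) = (18/25)t^3 + (9/25)t^2 - 9t + 108/25
  (-51/8)·L_2(t) = (17/75)t^3 + (17/25)t^2 - (34/15)t - 136/25
  (-112)·L_3(t) = -(32/25)t^3 - (176/25)t^2 - (32/5)t + 128/25
Adding term by term: -3t^3 - 2t^2 - 3t - 4

f(t) = -3t^3 - 2t^2 - 3t - 4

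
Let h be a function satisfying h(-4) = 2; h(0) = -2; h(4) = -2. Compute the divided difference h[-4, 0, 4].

1/8

h[-4,0] = (-2 - 2) / (0 - (-4)) = -1
h[0,4] = (-2 - (-2)) / (4 - 0) = 0
h[-4,0,4] = (0 - (-1)) / (4 - (-4)) = 1/8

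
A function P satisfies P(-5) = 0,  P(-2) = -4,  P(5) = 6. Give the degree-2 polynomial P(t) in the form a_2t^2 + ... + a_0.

L_0(t) = (t + 2)(t - 5) / [30] = (1/30)t^2 - (1/10)t - 1/3
L_1(t) = (t + 5)(t - 5) / [-21] = -(1/21)t^2 + 25/21
L_2(t) = (t + 5)(t + 2) / [70] = (1/70)t^2 + (1/10)t + 1/7
P(t) = 0·L_0 + (-4)·L_1 + 6·L_2
  0·L_0(t) = 0
  (-4)·L_1(t) = (4/21)t^2 - 100/21
  6·L_2(t) = (3/35)t^2 + (3/5)t + 6/7
Adding term by term: (29/105)t^2 + (3/5)t - 82/21

P(t) = (29/105)t^2 + (3/5)t - 82/21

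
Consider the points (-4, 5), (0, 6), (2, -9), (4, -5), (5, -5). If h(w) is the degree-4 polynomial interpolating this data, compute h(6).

-152/9

Evaluate each Lagrange basis at w = 6:
L_0(6) = (6)·(4)·(2)·(1)/[(-4)·(-6)·(-8)·(-9)] = 1/36
L_1(6) = (10)·(4)·(2)·(1)/[(4)·(-2)·(-4)·(-5)] = -1/2
L_2(6) = (10)·(6)·(2)·(1)/[(6)·(2)·(-2)·(-3)] = 5/3
L_3(6) = (10)·(6)·(4)·(1)/[(8)·(4)·(2)·(-1)] = -15/4
L_4(6) = (10)·(6)·(4)·(2)/[(9)·(5)·(3)·(1)] = 32/9
Sum: 5·(1/36) + 6·(-1/2) + (-9)·(5/3) + (-5)·(-15/4) + (-5)·(32/9) = -152/9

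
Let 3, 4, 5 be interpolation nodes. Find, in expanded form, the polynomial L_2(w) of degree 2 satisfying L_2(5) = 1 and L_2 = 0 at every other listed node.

L_2(w) = (1/2)w^2 - (7/2)w + 6

L_2(w) = (w - 3)(w - 4) / [(2)·(1)]
       = (w^2 - 7w + 12) / (2)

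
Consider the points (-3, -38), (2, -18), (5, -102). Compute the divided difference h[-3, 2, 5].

h[-3,2] = (-18 - (-38)) / (2 - (-3)) = 4
h[2,5] = (-102 - (-18)) / (5 - 2) = -28
h[-3,2,5] = (-28 - 4) / (5 - (-3)) = -4

-4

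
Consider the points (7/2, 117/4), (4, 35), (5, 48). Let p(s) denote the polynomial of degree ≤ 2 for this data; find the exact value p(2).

15

Using Newton's divided-difference form:
p[7/2,4] = (35 - 117/4) / (4 - 7/2) = 23/2
p[4,5] = (48 - 35) / (5 - 4) = 13
p[7/2,4,5] = (13 - 23/2) / (5 - 7/2) = 1
p(2) = 117/4 + (23/2)·(-3/2) + 1·(-3/2)·(-2) = 15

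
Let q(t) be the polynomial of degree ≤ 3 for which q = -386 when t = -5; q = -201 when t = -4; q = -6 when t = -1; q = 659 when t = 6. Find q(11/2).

L_0(11/2) = (19/2)·(13/2)·(-1/2)/[(-1)·(-4)·(-11)] = 247/352
L_1(11/2) = (21/2)·(13/2)·(-1/2)/[(1)·(-3)·(-10)] = -91/80
L_2(11/2) = (21/2)·(19/2)·(-1/2)/[(4)·(3)·(-7)] = 19/32
L_3(11/2) = (21/2)·(19/2)·(13/2)/[(11)·(10)·(7)] = 741/880
Sum: (-386)·(247/352) + (-201)·(-91/80) + (-6)·(19/32) + 659·(741/880) = 4073/8

4073/8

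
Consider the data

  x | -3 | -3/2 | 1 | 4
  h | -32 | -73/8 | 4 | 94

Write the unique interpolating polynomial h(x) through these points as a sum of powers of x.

h(x) = x^3 + x^2 + 4x - 2

Build the Lagrange basis polynomials:
L_0(x) = (x + 3/2)(x - 1)(x - 4) / [-42] = -(1/42)x^3 + (1/12)x^2 + (1/12)x - 1/7
L_1(x) = (x + 3)(x - 1)(x - 4) / [165/8] = (8/165)x^3 - (16/165)x^2 - (8/15)x + 32/55
L_2(x) = (x + 3)(x + 3/2)(x - 4) / [-30] = -(1/30)x^3 - (1/60)x^2 + (9/20)x + 3/5
L_3(x) = (x + 3)(x + 3/2)(x - 1) / [231/2] = (2/231)x^3 + (1/33)x^2 - 3/77
h(x) = (-32)·L_0 + (-73/8)·L_1 + 4·L_2 + 94·L_3
  (-32)·L_0(x) = (16/21)x^3 - (8/3)x^2 - (8/3)x + 32/7
  (-73/8)·L_1(x) = -(73/165)x^3 + (146/165)x^2 + (73/15)x - 292/55
  4·L_2(x) = -(2/15)x^3 - (1/15)x^2 + (9/5)x + 12/5
  94·L_3(x) = (188/231)x^3 + (94/33)x^2 - 282/77
Adding term by term: x^3 + x^2 + 4x - 2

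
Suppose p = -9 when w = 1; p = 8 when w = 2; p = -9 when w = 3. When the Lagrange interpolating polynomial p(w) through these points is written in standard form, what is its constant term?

Build the Lagrange basis polynomials:
L_0(w) = (w - 2)(w - 3) / [2] = (1/2)w^2 - (5/2)w + 3
L_1(w) = (w - 1)(w - 3) / [-1] = -w^2 + 4w - 3
L_2(w) = (w - 1)(w - 2) / [2] = (1/2)w^2 - (3/2)w + 1
p(w) = (-9)·L_0 + 8·L_1 + (-9)·L_2
Only the constant term is needed; take it from each L_i and combine:
(-9)·(3) + 8·(-3) + (-9)·(1) = -60

-60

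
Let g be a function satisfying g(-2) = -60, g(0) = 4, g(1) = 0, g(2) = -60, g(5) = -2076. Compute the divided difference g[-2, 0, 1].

-12

g[-2,0] = (4 - (-60)) / (0 - (-2)) = 32
g[0,1] = (0 - 4) / (1 - 0) = -4
g[-2,0,1] = (-4 - 32) / (1 - (-2)) = -12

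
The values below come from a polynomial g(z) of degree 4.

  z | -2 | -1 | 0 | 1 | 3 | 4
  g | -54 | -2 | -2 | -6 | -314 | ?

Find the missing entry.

The 5 known values determine g uniquely (degree ≤ 4).
Evaluate each Lagrange basis at z = 4:
L_0(4) = (5)·(4)·(3)·(1)/[(-1)·(-2)·(-3)·(-5)] = 2
L_1(4) = (6)·(4)·(3)·(1)/[(1)·(-1)·(-2)·(-4)] = -9
L_2(4) = (6)·(5)·(3)·(1)/[(2)·(1)·(-1)·(-3)] = 15
L_3(4) = (6)·(5)·(4)·(1)/[(3)·(2)·(1)·(-2)] = -10
L_4(4) = (6)·(5)·(4)·(3)/[(5)·(4)·(3)·(2)] = 3
Sum: (-54)·(2) + (-2)·(-9) + (-2)·(15) + (-6)·(-10) + (-314)·(3) = -1002

-1002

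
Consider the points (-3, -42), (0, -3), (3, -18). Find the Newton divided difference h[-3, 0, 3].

h[-3,0] = (-3 - (-42)) / (0 - (-3)) = 13
h[0,3] = (-18 - (-3)) / (3 - 0) = -5
h[-3,0,3] = (-5 - 13) / (3 - (-3)) = -3

-3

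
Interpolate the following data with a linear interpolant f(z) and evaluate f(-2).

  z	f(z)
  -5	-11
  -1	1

-2

L_0(-2) = (-1)/[(-4)] = 1/4
L_1(-2) = (3)/[(4)] = 3/4
Sum: (-11)·(1/4) + 1·(3/4) = -2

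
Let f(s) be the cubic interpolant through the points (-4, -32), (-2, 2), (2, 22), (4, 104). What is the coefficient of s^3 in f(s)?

1

Build the Lagrange basis polynomials:
L_0(s) = (s + 2)(s - 2)(s - 4) / [-96] = -(1/96)s^3 + (1/24)s^2 + (1/24)s - 1/6
L_1(s) = (s + 4)(s - 2)(s - 4) / [48] = (1/48)s^3 - (1/24)s^2 - (1/3)s + 2/3
L_2(s) = (s + 4)(s + 2)(s - 4) / [-48] = -(1/48)s^3 - (1/24)s^2 + (1/3)s + 2/3
L_3(s) = (s + 4)(s + 2)(s - 2) / [96] = (1/96)s^3 + (1/24)s^2 - (1/24)s - 1/6
f(s) = (-32)·L_0 + 2·L_1 + 22·L_2 + 104·L_3
Only the coefficient of s^3 is needed; take it from each L_i and combine:
(-32)·(-1/96) + 2·(1/48) + 22·(-1/48) + 104·(1/96) = 1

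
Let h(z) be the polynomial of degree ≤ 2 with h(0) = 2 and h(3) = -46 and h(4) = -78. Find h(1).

-6

Evaluate each Lagrange basis at z = 1:
L_0(1) = (-2)·(-3)/[(-3)·(-4)] = 1/2
L_1(1) = (1)·(-3)/[(3)·(-1)] = 1
L_2(1) = (1)·(-2)/[(4)·(1)] = -1/2
Sum: 2·(1/2) + (-46)·(1) + (-78)·(-1/2) = -6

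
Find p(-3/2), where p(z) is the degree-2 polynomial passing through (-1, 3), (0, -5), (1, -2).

89/8

Evaluate each Lagrange basis at z = -3/2:
L_0(-3/2) = (-3/2)·(-5/2)/[(-1)·(-2)] = 15/8
L_1(-3/2) = (-1/2)·(-5/2)/[(1)·(-1)] = -5/4
L_2(-3/2) = (-1/2)·(-3/2)/[(2)·(1)] = 3/8
Sum: 3·(15/8) + (-5)·(-5/4) + (-2)·(3/8) = 89/8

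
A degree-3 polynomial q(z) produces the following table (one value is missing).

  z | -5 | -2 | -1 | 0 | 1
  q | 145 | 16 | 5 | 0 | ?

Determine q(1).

-5

The 4 known values determine q uniquely (degree ≤ 3).
Evaluate each Lagrange basis at z = 1:
L_0(1) = (3)·(2)·(1)/[(-3)·(-4)·(-5)] = -1/10
L_1(1) = (6)·(2)·(1)/[(3)·(-1)·(-2)] = 2
L_2(1) = (6)·(3)·(1)/[(4)·(1)·(-1)] = -9/2
L_3(1) = (6)·(3)·(2)/[(5)·(2)·(1)] = 18/5
Sum: 145·(-1/10) + 16·(2) + 5·(-9/2) + 0 = -5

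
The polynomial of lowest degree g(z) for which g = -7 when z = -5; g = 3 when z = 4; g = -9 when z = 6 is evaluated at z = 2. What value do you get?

Using Newton's divided-difference form:
g[-5,4] = (3 - (-7)) / (4 - (-5)) = 10/9
g[4,6] = (-9 - 3) / (6 - 4) = -6
g[-5,4,6] = (-6 - 10/9) / (6 - (-5)) = -64/99
g(2) = -7 + (10/9)·(7) + (-64/99)·(7)·(-2) = 973/99

973/99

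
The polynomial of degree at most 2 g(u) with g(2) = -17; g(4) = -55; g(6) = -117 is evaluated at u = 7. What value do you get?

Using Newton's divided-difference form:
g[2,4] = (-55 - (-17)) / (4 - 2) = -19
g[4,6] = (-117 - (-55)) / (6 - 4) = -31
g[2,4,6] = (-31 - (-19)) / (6 - 2) = -3
g(7) = -17 + (-19)·(5) + (-3)·(5)·(3) = -157

-157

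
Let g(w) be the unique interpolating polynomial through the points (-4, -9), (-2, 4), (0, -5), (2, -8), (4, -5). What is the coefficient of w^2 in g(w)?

25/24

Build the Lagrange basis polynomials:
L_0(w) = (w + 2)w(w - 2)(w - 4) / [384] = (1/384)w^4 - (1/96)w^3 - (1/96)w^2 + (1/24)w
L_1(w) = (w + 4)w(w - 2)(w - 4) / [-96] = -(1/96)w^4 + (1/48)w^3 + (1/6)w^2 - (1/3)w
L_2(w) = (w + 4)(w + 2)(w - 2)(w - 4) / [64] = (1/64)w^4 - (5/16)w^2 + 1
L_3(w) = (w + 4)(w + 2)w(w - 4) / [-96] = -(1/96)w^4 - (1/48)w^3 + (1/6)w^2 + (1/3)w
L_4(w) = (w + 4)(w + 2)w(w - 2) / [384] = (1/384)w^4 + (1/96)w^3 - (1/96)w^2 - (1/24)w
g(w) = (-9)·L_0 + 4·L_1 + (-5)·L_2 + (-8)·L_3 + (-5)·L_4
Only the coefficient of w^2 is needed; take it from each L_i and combine:
(-9)·(-1/96) + 4·(1/6) + (-5)·(-5/16) + (-8)·(1/6) + (-5)·(-1/96) = 25/24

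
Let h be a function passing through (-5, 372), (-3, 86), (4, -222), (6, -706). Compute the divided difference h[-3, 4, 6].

-22

h[-3,4] = (-222 - 86) / (4 - (-3)) = -44
h[4,6] = (-706 - (-222)) / (6 - 4) = -242
h[-3,4,6] = (-242 - (-44)) / (6 - (-3)) = -22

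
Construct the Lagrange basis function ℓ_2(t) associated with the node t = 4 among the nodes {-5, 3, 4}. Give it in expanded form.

ℓ_2(t) = (t + 5)(t - 3) / [(9)·(1)]
       = (t^2 + 2t - 15) / (9)

ℓ_2(t) = (1/9)t^2 + (2/9)t - 5/3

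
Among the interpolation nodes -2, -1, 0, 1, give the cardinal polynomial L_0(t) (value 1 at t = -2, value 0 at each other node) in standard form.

L_0(t) = (t + 1)t(t - 1) / [(-1)·(-2)·(-3)]
       = (t^3 - t) / (-6)

L_0(t) = -(1/6)t^3 + (1/6)t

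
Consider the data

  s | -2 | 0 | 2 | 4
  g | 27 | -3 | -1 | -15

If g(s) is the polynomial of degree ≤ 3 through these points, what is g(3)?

Evaluate each Lagrange basis at s = 3:
L_0(3) = (3)·(1)·(-1)/[(-2)·(-4)·(-6)] = 1/16
L_1(3) = (5)·(1)·(-1)/[(2)·(-2)·(-4)] = -5/16
L_2(3) = (5)·(3)·(-1)/[(4)·(2)·(-2)] = 15/16
L_3(3) = (5)·(3)·(1)/[(6)·(4)·(2)] = 5/16
Sum: 27·(1/16) + (-3)·(-5/16) + (-1)·(15/16) + (-15)·(5/16) = -3

-3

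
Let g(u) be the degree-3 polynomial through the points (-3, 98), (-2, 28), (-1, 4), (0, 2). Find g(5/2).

Evaluate each Lagrange basis at u = 5/2:
L_0(5/2) = (9/2)·(7/2)·(5/2)/[(-1)·(-2)·(-3)] = -105/16
L_1(5/2) = (11/2)·(7/2)·(5/2)/[(1)·(-1)·(-2)] = 385/16
L_2(5/2) = (11/2)·(9/2)·(5/2)/[(2)·(1)·(-1)] = -495/16
L_3(5/2) = (11/2)·(9/2)·(7/2)/[(3)·(2)·(1)] = 231/16
Sum: 98·(-105/16) + 28·(385/16) + 4·(-495/16) + 2·(231/16) = -257/4

-257/4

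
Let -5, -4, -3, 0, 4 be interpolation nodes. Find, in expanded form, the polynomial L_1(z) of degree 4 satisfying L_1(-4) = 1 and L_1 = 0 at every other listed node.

L_1(z) = -(1/32)z^4 - (1/8)z^3 + (17/32)z^2 + (15/8)z

L_1(z) = (z + 5)(z + 3)z(z - 4) / [(1)·(-1)·(-4)·(-8)]
       = (z^4 + 4z^3 - 17z^2 - 60z) / (-32)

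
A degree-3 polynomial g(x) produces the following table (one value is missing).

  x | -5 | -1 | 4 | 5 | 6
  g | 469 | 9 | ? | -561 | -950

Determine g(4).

-296

The 4 known values determine g uniquely (degree ≤ 3).
Evaluate each Lagrange basis at x = 4:
L_0(4) = (5)·(-1)·(-2)/[(-4)·(-10)·(-11)] = -1/44
L_1(4) = (9)·(-1)·(-2)/[(4)·(-6)·(-7)] = 3/28
L_2(4) = (9)·(5)·(-2)/[(10)·(6)·(-1)] = 3/2
L_3(4) = (9)·(5)·(-1)/[(11)·(7)·(1)] = -45/77
Sum: 469·(-1/44) + 9·(3/28) + (-561)·(3/2) + (-950)·(-45/77) = -296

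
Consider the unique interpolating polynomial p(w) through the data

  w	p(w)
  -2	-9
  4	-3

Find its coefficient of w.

1

The leading coefficient equals the top divided difference p[-2,4].
p[-2,4] = (-3 - (-9)) / (4 - (-2)) = 1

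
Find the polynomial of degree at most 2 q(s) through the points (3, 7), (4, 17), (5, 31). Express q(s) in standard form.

q(s) = 2s^2 - 4s + 1

Newton's divided differences:
q[3,4] = (17 - 7) / (4 - 3) = 10
q[4,5] = (31 - 17) / (5 - 4) = 14
q[3,4,5] = (14 - 10) / (5 - 3) = 2
q(s) = 7 + 10·(s - 3) + 2·(s - 3)(s - 4)
Expanding: q(s) = 2s^2 - 4s + 1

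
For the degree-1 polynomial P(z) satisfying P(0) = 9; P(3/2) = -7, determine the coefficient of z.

-32/3

Build the Lagrange basis polynomials:
L_0(z) = (z - 3/2) / [-3/2] = -(2/3)z + 1
L_1(z) = z / [3/2] = (2/3)z
P(z) = 9·L_0 + (-7)·L_1
Only the coefficient of z is needed; take it from each L_i and combine:
9·(-2/3) + (-7)·(2/3) = -32/3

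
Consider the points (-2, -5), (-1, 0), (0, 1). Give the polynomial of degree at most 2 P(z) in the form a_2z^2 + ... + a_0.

P(z) = -2z^2 - z + 1

Build the Lagrange basis polynomials:
L_0(z) = (z + 1)z / [2] = (1/2)z^2 + (1/2)z
L_1(z) = (z + 2)z / [-1] = -z^2 - 2z
L_2(z) = (z + 2)(z + 1) / [2] = (1/2)z^2 + (3/2)z + 1
P(z) = (-5)·L_0 + 0·L_1 + 1·L_2
  (-5)·L_0(z) = -(5/2)z^2 - (5/2)z
  0·L_1(z) = 0
  1·L_2(z) = (1/2)z^2 + (3/2)z + 1
Adding term by term: -2z^2 - z + 1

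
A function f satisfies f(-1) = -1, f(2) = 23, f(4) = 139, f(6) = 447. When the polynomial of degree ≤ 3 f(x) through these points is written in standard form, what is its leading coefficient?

The leading coefficient equals the top divided difference f[-1,2,4,6].
f[-1,2] = (23 - (-1)) / (2 - (-1)) = 8
f[2,4] = (139 - 23) / (4 - 2) = 58
f[4,6] = (447 - 139) / (6 - 4) = 154
f[-1,2,4] = (58 - 8) / (4 - (-1)) = 10
f[2,4,6] = (154 - 58) / (6 - 2) = 24
f[-1,2,4,6] = (24 - 10) / (6 - (-1)) = 2

2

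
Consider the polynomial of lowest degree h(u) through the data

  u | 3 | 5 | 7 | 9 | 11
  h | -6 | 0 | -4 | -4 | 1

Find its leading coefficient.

-13/384

L_0(u) = (u - 5)(u - 7)(u - 9)(u - 11) / [384] = (1/384)u^4 - (1/12)u^3 + (187/192)u^2 - (59/12)u + 1155/128
L_1(u) = (u - 3)(u - 7)(u - 9)(u - 11) / [-96] = -(1/96)u^4 + (5/16)u^3 - (10/3)u^2 + (235/16)u - 693/32
L_2(u) = (u - 3)(u - 5)(u - 9)(u - 11) / [64] = (1/64)u^4 - (7/16)u^3 + (137/32)u^2 - (273/16)u + 1485/64
L_3(u) = (u - 3)(u - 5)(u - 7)(u - 11) / [-96] = -(1/96)u^4 + (13/48)u^3 - (59/24)u^2 + (443/48)u - 385/32
L_4(u) = (u - 3)(u - 5)(u - 7)(u - 9) / [384] = (1/384)u^4 - (1/16)u^3 + (103/192)u^2 - (31/16)u + 315/128
h(u) = (-6)·L_0 + 0·L_1 + (-4)·L_2 + (-4)·L_3 + 1·L_4
Only the coefficient of u^4 is needed; take it from each L_i and combine:
(-6)·(1/384) + 0·(-1/96) + (-4)·(1/64) + (-4)·(-1/96) + 1·(1/384) = -13/384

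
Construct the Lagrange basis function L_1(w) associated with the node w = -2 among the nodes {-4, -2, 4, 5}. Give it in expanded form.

L_1(w) = (w + 4)(w - 4)(w - 5) / [(2)·(-6)·(-7)]
       = (w^3 - 5w^2 - 16w + 80) / (84)

L_1(w) = (1/84)w^3 - (5/84)w^2 - (4/21)w + 20/21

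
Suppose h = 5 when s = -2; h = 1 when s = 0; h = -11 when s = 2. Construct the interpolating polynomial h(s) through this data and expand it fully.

h(s) = -s^2 - 4s + 1

L_0(s) = s(s - 2) / [8] = (1/8)s^2 - (1/4)s
L_1(s) = (s + 2)(s - 2) / [-4] = -(1/4)s^2 + 1
L_2(s) = (s + 2)s / [8] = (1/8)s^2 + (1/4)s
h(s) = 5·L_0 + 1·L_1 + (-11)·L_2
  5·L_0(s) = (5/8)s^2 - (5/4)s
  1·L_1(s) = -(1/4)s^2 + 1
  (-11)·L_2(s) = -(11/8)s^2 - (11/4)s
Adding term by term: -s^2 - 4s + 1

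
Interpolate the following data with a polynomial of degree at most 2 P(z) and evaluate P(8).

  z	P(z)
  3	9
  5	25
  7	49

64

Evaluate each Lagrange basis at z = 8:
L_0(8) = (3)·(1)/[(-2)·(-4)] = 3/8
L_1(8) = (5)·(1)/[(2)·(-2)] = -5/4
L_2(8) = (5)·(3)/[(4)·(2)] = 15/8
Sum: 9·(3/8) + 25·(-5/4) + 49·(15/8) = 64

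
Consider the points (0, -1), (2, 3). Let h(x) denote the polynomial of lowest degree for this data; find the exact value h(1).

Evaluate each Lagrange basis at x = 1:
L_0(1) = (-1)/[(-2)] = 1/2
L_1(1) = (1)/[(2)] = 1/2
Sum: (-1)·(1/2) + 3·(1/2) = 1

1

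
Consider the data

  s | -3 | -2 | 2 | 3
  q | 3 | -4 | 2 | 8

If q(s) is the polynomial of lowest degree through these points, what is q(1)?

-3

L_0(1) = (3)·(-1)·(-2)/[(-1)·(-5)·(-6)] = -1/5
L_1(1) = (4)·(-1)·(-2)/[(1)·(-4)·(-5)] = 2/5
L_2(1) = (4)·(3)·(-2)/[(5)·(4)·(-1)] = 6/5
L_3(1) = (4)·(3)·(-1)/[(6)·(5)·(1)] = -2/5
Sum: 3·(-1/5) + (-4)·(2/5) + 2·(6/5) + 8·(-2/5) = -3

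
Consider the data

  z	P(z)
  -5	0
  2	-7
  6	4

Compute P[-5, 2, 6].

P[-5,2] = (-7 - 0) / (2 - (-5)) = -1
P[2,6] = (4 - (-7)) / (6 - 2) = 11/4
P[-5,2,6] = (11/4 - (-1)) / (6 - (-5)) = 15/44

15/44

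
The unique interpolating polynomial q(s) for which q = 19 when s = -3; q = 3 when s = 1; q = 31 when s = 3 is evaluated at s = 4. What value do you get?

54

Using Newton's divided-difference form:
q[-3,1] = (3 - 19) / (1 - (-3)) = -4
q[1,3] = (31 - 3) / (3 - 1) = 14
q[-3,1,3] = (14 - (-4)) / (3 - (-3)) = 3
q(4) = 19 + (-4)·(7) + 3·(7)·(3) = 54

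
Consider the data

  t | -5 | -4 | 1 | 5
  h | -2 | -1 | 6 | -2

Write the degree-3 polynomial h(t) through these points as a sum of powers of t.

Build the Lagrange basis polynomials:
L_0(t) = (t + 4)(t - 1)(t - 5) / [-60] = -(1/60)t^3 + (1/30)t^2 + (19/60)t - 1/3
L_1(t) = (t + 5)(t - 1)(t - 5) / [45] = (1/45)t^3 - (1/45)t^2 - (5/9)t + 5/9
L_2(t) = (t + 5)(t + 4)(t - 5) / [-120] = -(1/120)t^3 - (1/30)t^2 + (5/24)t + 5/6
L_3(t) = (t + 5)(t + 4)(t - 1) / [360] = (1/360)t^3 + (1/45)t^2 + (11/360)t - 1/18
h(t) = (-2)·L_0 + (-1)·L_1 + 6·L_2 + (-2)·L_3
  (-2)·L_0(t) = (1/30)t^3 - (1/15)t^2 - (19/30)t + 2/3
  (-1)·L_1(t) = -(1/45)t^3 + (1/45)t^2 + (5/9)t - 5/9
  6·L_2(t) = -(1/20)t^3 - (1/5)t^2 + (5/4)t + 5
  (-2)·L_3(t) = -(1/180)t^3 - (2/45)t^2 - (11/180)t + 1/9
Adding term by term: -(2/45)t^3 - (13/45)t^2 + (10/9)t + 47/9

h(t) = -(2/45)t^3 - (13/45)t^2 + (10/9)t + 47/9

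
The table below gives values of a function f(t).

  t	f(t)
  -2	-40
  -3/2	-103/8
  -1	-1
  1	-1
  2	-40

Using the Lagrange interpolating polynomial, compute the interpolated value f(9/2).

-7015/8

Evaluate each Lagrange basis at t = 9/2:
L_0(9/2) = (6)·(11/2)·(7/2)·(5/2)/[(-1/2)·(-1)·(-3)·(-4)] = 385/8
L_1(9/2) = (13/2)·(11/2)·(7/2)·(5/2)/[(1/2)·(-1/2)·(-5/2)·(-7/2)] = -143
L_2(9/2) = (13/2)·(6)·(7/2)·(5/2)/[(1)·(1/2)·(-2)·(-3)] = 455/4
L_3(9/2) = (13/2)·(6)·(11/2)·(5/2)/[(3)·(5/2)·(2)·(-1)] = -143/4
L_4(9/2) = (13/2)·(6)·(11/2)·(7/2)/[(4)·(7/2)·(3)·(1)] = 143/8
Sum: (-40)·(385/8) + (-103/8)·(-143) + (-1)·(455/4) + (-1)·(-143/4) + (-40)·(143/8) = -7015/8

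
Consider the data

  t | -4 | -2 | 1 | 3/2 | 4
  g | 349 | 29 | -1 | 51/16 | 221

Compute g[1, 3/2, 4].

g[1,3/2] = (51/16 - (-1)) / (3/2 - 1) = 67/8
g[3/2,4] = (221 - 51/16) / (4 - 3/2) = 697/8
g[1,3/2,4] = (697/8 - 67/8) / (4 - 1) = 105/4

105/4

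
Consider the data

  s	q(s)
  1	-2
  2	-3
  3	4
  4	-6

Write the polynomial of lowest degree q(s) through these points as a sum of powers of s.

Build the Lagrange basis polynomials:
L_0(s) = (s - 2)(s - 3)(s - 4) / [-6] = -(1/6)s^3 + (3/2)s^2 - (13/3)s + 4
L_1(s) = (s - 1)(s - 3)(s - 4) / [2] = (1/2)s^3 - 4s^2 + (19/2)s - 6
L_2(s) = (s - 1)(s - 2)(s - 4) / [-2] = -(1/2)s^3 + (7/2)s^2 - 7s + 4
L_3(s) = (s - 1)(s - 2)(s - 3) / [6] = (1/6)s^3 - s^2 + (11/6)s - 1
q(s) = (-2)·L_0 + (-3)·L_1 + 4·L_2 + (-6)·L_3
  (-2)·L_0(s) = (1/3)s^3 - 3s^2 + (26/3)s - 8
  (-3)·L_1(s) = -(3/2)s^3 + 12s^2 - (57/2)s + 18
  4·L_2(s) = -2s^3 + 14s^2 - 28s + 16
  (-6)·L_3(s) = -s^3 + 6s^2 - 11s + 6
Adding term by term: -(25/6)s^3 + 29s^2 - (353/6)s + 32

q(s) = -(25/6)s^3 + 29s^2 - (353/6)s + 32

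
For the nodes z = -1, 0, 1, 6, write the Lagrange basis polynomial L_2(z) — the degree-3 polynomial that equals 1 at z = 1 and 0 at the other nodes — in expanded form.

L_2(z) = (z + 1)z(z - 6) / [(2)·(1)·(-5)]
       = (z^3 - 5z^2 - 6z) / (-10)

L_2(z) = -(1/10)z^3 + (1/2)z^2 + (3/5)z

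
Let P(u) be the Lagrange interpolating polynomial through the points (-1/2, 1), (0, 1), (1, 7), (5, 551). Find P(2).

Evaluate each Lagrange basis at u = 2:
L_0(2) = (2)·(1)·(-3)/[(-1/2)·(-3/2)·(-11/2)] = 16/11
L_1(2) = (5/2)·(1)·(-3)/[(1/2)·(-1)·(-5)] = -3
L_2(2) = (5/2)·(2)·(-3)/[(3/2)·(1)·(-4)] = 5/2
L_3(2) = (5/2)·(2)·(1)/[(11/2)·(5)·(4)] = 1/22
Sum: 1·(16/11) + 1·(-3) + 7·(5/2) + 551·(1/22) = 41

41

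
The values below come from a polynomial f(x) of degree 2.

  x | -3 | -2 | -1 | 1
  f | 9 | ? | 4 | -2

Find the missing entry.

53/8

The 3 known values determine f uniquely (degree ≤ 2).
Evaluate each Lagrange basis at x = -2:
L_0(-2) = (-1)·(-3)/[(-2)·(-4)] = 3/8
L_1(-2) = (1)·(-3)/[(2)·(-2)] = 3/4
L_2(-2) = (1)·(-1)/[(4)·(2)] = -1/8
Sum: 9·(3/8) + 4·(3/4) + (-2)·(-1/8) = 53/8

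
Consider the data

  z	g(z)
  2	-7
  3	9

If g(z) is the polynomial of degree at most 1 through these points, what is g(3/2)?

-15

Evaluate each Lagrange basis at z = 3/2:
L_0(3/2) = (-3/2)/[(-1)] = 3/2
L_1(3/2) = (-1/2)/[(1)] = -1/2
Sum: (-7)·(3/2) + 9·(-1/2) = -15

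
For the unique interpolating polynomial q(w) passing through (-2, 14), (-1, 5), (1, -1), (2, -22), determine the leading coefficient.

-2

L_0(w) = (w + 1)(w - 1)(w - 2) / [-12] = -(1/12)w^3 + (1/6)w^2 + (1/12)w - 1/6
L_1(w) = (w + 2)(w - 1)(w - 2) / [6] = (1/6)w^3 - (1/6)w^2 - (2/3)w + 2/3
L_2(w) = (w + 2)(w + 1)(w - 2) / [-6] = -(1/6)w^3 - (1/6)w^2 + (2/3)w + 2/3
L_3(w) = (w + 2)(w + 1)(w - 1) / [12] = (1/12)w^3 + (1/6)w^2 - (1/12)w - 1/6
q(w) = 14·L_0 + 5·L_1 + (-1)·L_2 + (-22)·L_3
Only the coefficient of w^3 is needed; take it from each L_i and combine:
14·(-1/12) + 5·(1/6) + (-1)·(-1/6) + (-22)·(1/12) = -2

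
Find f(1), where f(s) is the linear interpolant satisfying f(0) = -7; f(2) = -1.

-4

L_0(1) = (-1)/[(-2)] = 1/2
L_1(1) = (1)/[(2)] = 1/2
Sum: (-7)·(1/2) + (-1)·(1/2) = -4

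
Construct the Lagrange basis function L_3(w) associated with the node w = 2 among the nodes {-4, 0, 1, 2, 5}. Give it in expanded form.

L_3(w) = -(1/36)w^4 + (1/18)w^3 + (19/36)w^2 - (5/9)w

L_3(w) = (w + 4)w(w - 1)(w - 5) / [(6)·(2)·(1)·(-3)]
       = (w^4 - 2w^3 - 19w^2 + 20w) / (-36)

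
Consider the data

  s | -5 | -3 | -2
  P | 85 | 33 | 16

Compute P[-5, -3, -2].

P[-5,-3] = (33 - 85) / (-3 - (-5)) = -26
P[-3,-2] = (16 - 33) / (-2 - (-3)) = -17
P[-5,-3,-2] = (-17 - (-26)) / (-2 - (-5)) = 3

3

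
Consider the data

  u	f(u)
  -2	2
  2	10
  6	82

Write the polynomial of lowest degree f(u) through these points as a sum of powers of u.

Build the Lagrange basis polynomials:
L_0(u) = (u - 2)(u - 6) / [32] = (1/32)u^2 - (1/4)u + 3/8
L_1(u) = (u + 2)(u - 6) / [-16] = -(1/16)u^2 + (1/4)u + 3/4
L_2(u) = (u + 2)(u - 2) / [32] = (1/32)u^2 - 1/8
f(u) = 2·L_0 + 10·L_1 + 82·L_2
  2·L_0(u) = (1/16)u^2 - (1/2)u + 3/4
  10·L_1(u) = -(5/8)u^2 + (5/2)u + 15/2
  82·L_2(u) = (41/16)u^2 - 41/4
Adding term by term: 2u^2 + 2u - 2

f(u) = 2u^2 + 2u - 2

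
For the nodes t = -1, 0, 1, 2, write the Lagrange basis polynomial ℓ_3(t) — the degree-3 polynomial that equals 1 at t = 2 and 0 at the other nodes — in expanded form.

ℓ_3(t) = (1/6)t^3 - (1/6)t

ℓ_3(t) = (t + 1)t(t - 1) / [(3)·(2)·(1)]
       = (t^3 - t) / (6)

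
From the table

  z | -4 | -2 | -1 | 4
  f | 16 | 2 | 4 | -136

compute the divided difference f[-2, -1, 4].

f[-2,-1] = (4 - 2) / (-1 - (-2)) = 2
f[-1,4] = (-136 - 4) / (4 - (-1)) = -28
f[-2,-1,4] = (-28 - 2) / (4 - (-2)) = -5

-5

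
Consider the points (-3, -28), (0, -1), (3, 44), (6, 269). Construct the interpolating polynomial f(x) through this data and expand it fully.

Build the Lagrange basis polynomials:
L_0(x) = x(x - 3)(x - 6) / [-162] = -(1/162)x^3 + (1/18)x^2 - (1/9)x
L_1(x) = (x + 3)(x - 3)(x - 6) / [54] = (1/54)x^3 - (1/9)x^2 - (1/6)x + 1
L_2(x) = (x + 3)x(x - 6) / [-54] = -(1/54)x^3 + (1/18)x^2 + (1/3)x
L_3(x) = (x + 3)x(x - 3) / [162] = (1/162)x^3 - (1/18)x
f(x) = (-28)·L_0 + (-1)·L_1 + 44·L_2 + 269·L_3
  (-28)·L_0(x) = (14/81)x^3 - (14/9)x^2 + (28/9)x
  (-1)·L_1(x) = -(1/54)x^3 + (1/9)x^2 + (1/6)x - 1
  44·L_2(x) = -(22/27)x^3 + (22/9)x^2 + (44/3)x
  269·L_3(x) = (269/162)x^3 - (269/18)x
Adding term by term: x^3 + x^2 + 3x - 1

f(x) = x^3 + x^2 + 3x - 1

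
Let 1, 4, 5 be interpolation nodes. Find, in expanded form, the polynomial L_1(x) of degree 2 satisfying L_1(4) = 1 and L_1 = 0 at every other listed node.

L_1(x) = (x - 1)(x - 5) / [(3)·(-1)]
       = (x^2 - 6x + 5) / (-3)

L_1(x) = -(1/3)x^2 + 2x - 5/3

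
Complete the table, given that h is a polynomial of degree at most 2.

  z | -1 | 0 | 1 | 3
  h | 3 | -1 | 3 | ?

35

The 3 known values determine h uniquely (degree ≤ 2).
Evaluate each Lagrange basis at z = 3:
L_0(3) = (3)·(2)/[(-1)·(-2)] = 3
L_1(3) = (4)·(2)/[(1)·(-1)] = -8
L_2(3) = (4)·(3)/[(2)·(1)] = 6
Sum: 3·(3) + (-1)·(-8) + 3·(6) = 35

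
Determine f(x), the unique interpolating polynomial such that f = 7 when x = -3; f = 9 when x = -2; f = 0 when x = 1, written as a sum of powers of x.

f(x) = -(5/4)x^2 - (17/4)x + 11/2

Newton's divided differences:
f[-3,-2] = (9 - 7) / (-2 - (-3)) = 2
f[-2,1] = (0 - 9) / (1 - (-2)) = -3
f[-3,-2,1] = (-3 - 2) / (1 - (-3)) = -5/4
f(x) = 7 + 2·(x + 3) + (-5/4)·(x + 3)(x + 2)
Expanding: f(x) = -(5/4)x^2 - (17/4)x + 11/2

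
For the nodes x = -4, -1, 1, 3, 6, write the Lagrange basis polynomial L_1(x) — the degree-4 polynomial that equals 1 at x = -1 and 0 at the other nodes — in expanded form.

L_1(x) = (x + 4)(x - 1)(x - 3)(x - 6) / [(3)·(-2)·(-4)·(-7)]
       = (x^4 - 6x^3 - 13x^2 + 90x - 72) / (-168)

L_1(x) = -(1/168)x^4 + (1/28)x^3 + (13/168)x^2 - (15/28)x + 3/7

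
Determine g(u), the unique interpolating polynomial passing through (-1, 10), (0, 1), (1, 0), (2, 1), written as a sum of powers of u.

g(u) = -u^3 + 4u^2 - 4u + 1

Newton's divided differences:
g[-1,0] = (1 - 10) / (0 - (-1)) = -9
g[0,1] = (0 - 1) / (1 - 0) = -1
g[1,2] = (1 - 0) / (2 - 1) = 1
g[-1,0,1] = (-1 - (-9)) / (1 - (-1)) = 4
g[0,1,2] = (1 - (-1)) / (2 - 0) = 1
g[-1,0,1,2] = (1 - 4) / (2 - (-1)) = -1
g(u) = 10 + (-9)·(u + 1) + 4·(u + 1)u + (-1)·(u + 1)u(u - 1)
Expanding: g(u) = -u^3 + 4u^2 - 4u + 1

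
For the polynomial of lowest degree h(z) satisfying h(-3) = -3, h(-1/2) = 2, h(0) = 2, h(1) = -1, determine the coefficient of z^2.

Build the Lagrange basis polynomials:
L_0(z) = (z + 1/2)z(z - 1) / [-30] = -(1/30)z^3 + (1/60)z^2 + (1/60)z
L_1(z) = (z + 3)z(z - 1) / [15/8] = (8/15)z^3 + (16/15)z^2 - (8/5)z
L_2(z) = (z + 3)(z + 1/2)(z - 1) / [-3/2] = -(2/3)z^3 - (5/3)z^2 + (4/3)z + 1
L_3(z) = (z + 3)(z + 1/2)z / [6] = (1/6)z^3 + (7/12)z^2 + (1/4)z
h(z) = (-3)·L_0 + 2·L_1 + 2·L_2 + (-1)·L_3
Only the coefficient of z^2 is needed; take it from each L_i and combine:
(-3)·(1/60) + 2·(16/15) + 2·(-5/3) + (-1)·(7/12) = -11/6

-11/6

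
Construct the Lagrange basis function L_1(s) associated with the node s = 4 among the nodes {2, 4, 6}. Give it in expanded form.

L_1(s) = -(1/4)s^2 + 2s - 3

L_1(s) = (s - 2)(s - 6) / [(2)·(-2)]
       = (s^2 - 8s + 12) / (-4)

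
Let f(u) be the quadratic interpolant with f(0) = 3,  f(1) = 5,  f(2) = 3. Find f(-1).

-3

L_0(-1) = (-2)·(-3)/[(-1)·(-2)] = 3
L_1(-1) = (-1)·(-3)/[(1)·(-1)] = -3
L_2(-1) = (-1)·(-2)/[(2)·(1)] = 1
Sum: 3·(3) + 5·(-3) + 3·(1) = -3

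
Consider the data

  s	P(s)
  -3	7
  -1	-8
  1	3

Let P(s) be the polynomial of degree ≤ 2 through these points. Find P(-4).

Evaluate each Lagrange basis at s = -4:
L_0(-4) = (-3)·(-5)/[(-2)·(-4)] = 15/8
L_1(-4) = (-1)·(-5)/[(2)·(-2)] = -5/4
L_2(-4) = (-1)·(-3)/[(4)·(2)] = 3/8
Sum: 7·(15/8) + (-8)·(-5/4) + 3·(3/8) = 97/4

97/4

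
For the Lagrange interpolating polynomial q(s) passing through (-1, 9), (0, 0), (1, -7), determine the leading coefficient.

The leading coefficient equals the top divided difference q[-1,0,1].
q[-1,0] = (0 - 9) / (0 - (-1)) = -9
q[0,1] = (-7 - 0) / (1 - 0) = -7
q[-1,0,1] = (-7 - (-9)) / (1 - (-1)) = 1

1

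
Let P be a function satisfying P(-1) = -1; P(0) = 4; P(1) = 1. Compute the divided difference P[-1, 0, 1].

-4

P[-1,0] = (4 - (-1)) / (0 - (-1)) = 5
P[0,1] = (1 - 4) / (1 - 0) = -3
P[-1,0,1] = (-3 - 5) / (1 - (-1)) = -4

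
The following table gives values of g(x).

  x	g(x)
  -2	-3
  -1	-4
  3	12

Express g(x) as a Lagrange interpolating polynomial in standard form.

g(x) = x^2 + 2x - 3

Build the Lagrange basis polynomials:
L_0(x) = (x + 1)(x - 3) / [5] = (1/5)x^2 - (2/5)x - 3/5
L_1(x) = (x + 2)(x - 3) / [-4] = -(1/4)x^2 + (1/4)x + 3/2
L_2(x) = (x + 2)(x + 1) / [20] = (1/20)x^2 + (3/20)x + 1/10
g(x) = (-3)·L_0 + (-4)·L_1 + 12·L_2
  (-3)·L_0(x) = -(3/5)x^2 + (6/5)x + 9/5
  (-4)·L_1(x) = x^2 - x - 6
  12·L_2(x) = (3/5)x^2 + (9/5)x + 6/5
Adding term by term: x^2 + 2x - 3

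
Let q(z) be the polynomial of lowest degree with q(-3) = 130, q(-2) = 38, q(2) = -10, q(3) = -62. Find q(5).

L_0(5) = (7)·(3)·(2)/[(-1)·(-5)·(-6)] = -7/5
L_1(5) = (8)·(3)·(2)/[(1)·(-4)·(-5)] = 12/5
L_2(5) = (8)·(7)·(2)/[(5)·(4)·(-1)] = -28/5
L_3(5) = (8)·(7)·(3)/[(6)·(5)·(1)] = 28/5
Sum: 130·(-7/5) + 38·(12/5) + (-10)·(-28/5) + (-62)·(28/5) = -382

-382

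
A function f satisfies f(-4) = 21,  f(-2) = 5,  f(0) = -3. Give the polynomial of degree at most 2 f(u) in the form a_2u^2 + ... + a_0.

Build the Lagrange basis polynomials:
L_0(u) = (u + 2)u / [8] = (1/8)u^2 + (1/4)u
L_1(u) = (u + 4)u / [-4] = -(1/4)u^2 - u
L_2(u) = (u + 4)(u + 2) / [8] = (1/8)u^2 + (3/4)u + 1
f(u) = 21·L_0 + 5·L_1 + (-3)·L_2
  21·L_0(u) = (21/8)u^2 + (21/4)u
  5·L_1(u) = -(5/4)u^2 - 5u
  (-3)·L_2(u) = -(3/8)u^2 - (9/4)u - 3
Adding term by term: u^2 - 2u - 3

f(u) = u^2 - 2u - 3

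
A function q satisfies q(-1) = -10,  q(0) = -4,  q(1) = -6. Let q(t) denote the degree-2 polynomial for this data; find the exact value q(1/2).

L_0(1/2) = (1/2)·(-1/2)/[(-1)·(-2)] = -1/8
L_1(1/2) = (3/2)·(-1/2)/[(1)·(-1)] = 3/4
L_2(1/2) = (3/2)·(1/2)/[(2)·(1)] = 3/8
Sum: (-10)·(-1/8) + (-4)·(3/4) + (-6)·(3/8) = -4

-4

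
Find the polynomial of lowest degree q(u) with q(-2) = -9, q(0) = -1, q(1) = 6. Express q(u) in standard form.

q(u) = u^2 + 6u - 1

L_0(u) = u(u - 1) / [6] = (1/6)u^2 - (1/6)u
L_1(u) = (u + 2)(u - 1) / [-2] = -(1/2)u^2 - (1/2)u + 1
L_2(u) = (u + 2)u / [3] = (1/3)u^2 + (2/3)u
q(u) = (-9)·L_0 + (-1)·L_1 + 6·L_2
  (-9)·L_0(u) = -(3/2)u^2 + (3/2)u
  (-1)·L_1(u) = (1/2)u^2 + (1/2)u - 1
  6·L_2(u) = 2u^2 + 4u
Adding term by term: u^2 + 6u - 1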